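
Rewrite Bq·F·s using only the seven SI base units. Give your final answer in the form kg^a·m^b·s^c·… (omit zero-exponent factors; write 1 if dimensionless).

Bq = 1/s = s⁻¹ (activity is decays per second).
F = C/V (capacitance = charge per voltage),
    = A·s/(kg·m²·s⁻³·A⁻¹) (substituting C and V),
    = kg⁻¹·m⁻²·s⁴·A².
Combining: Bq·F·s = s⁻¹ · (kg⁻¹·m⁻²·s⁴·A²) · s = kg⁻¹·m⁻²·s⁴·A².

kg⁻¹·m⁻²·s⁴·A²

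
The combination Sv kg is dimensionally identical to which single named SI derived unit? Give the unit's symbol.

Sv = J/kg (equivalent dose = energy per mass),
    = m²·s⁻².
Combining: Sv·kg = (m²·s⁻²) · kg = kg·m²·s⁻².
kg·m²·s⁻² is the base-SI form of the joule.

J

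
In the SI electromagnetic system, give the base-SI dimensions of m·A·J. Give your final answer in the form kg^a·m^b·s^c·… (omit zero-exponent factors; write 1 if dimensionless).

J = kg·m²·s⁻².
Combining: m·A·J = m · A · (kg·m²·s⁻²) = kg·m³·s⁻²·A.

kg·m³·s⁻²·A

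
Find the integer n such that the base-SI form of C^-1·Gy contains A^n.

-1

C = A·s = s·A (charge = current × time).
So C⁻¹ = s⁻¹·A⁻¹.
Gy = J/kg (absorbed dose = energy per mass),
    = m²·s⁻².
Combining: C⁻¹·Gy = (s⁻¹·A⁻¹) · (m²·s⁻²) = m²·s⁻³·A⁻¹.
The exponent of A is -1.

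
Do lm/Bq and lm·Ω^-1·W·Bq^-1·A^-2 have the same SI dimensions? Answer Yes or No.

Yes

Left side:
  lm = cd.
  Bq = s⁻¹.
  So Bq⁻¹ = s.
  Combining: lm·Bq⁻¹ = cd · s = s·cd.
Right side:
  lm = cd.
  Ω = kg·m²·s⁻³·A⁻².
  So Ω⁻¹ = kg⁻¹·m⁻²·s³·A².
  W = kg·m²·s⁻³.
  Bq = s⁻¹.
  So Bq⁻¹ = s.
  Combining: lm·Ω⁻¹·W·Bq⁻¹·A⁻² = cd · (kg⁻¹·m⁻²·s³·A²) · (kg·m²·s⁻³) · s · A⁻² = s·cd.
Both reduce to s·cd.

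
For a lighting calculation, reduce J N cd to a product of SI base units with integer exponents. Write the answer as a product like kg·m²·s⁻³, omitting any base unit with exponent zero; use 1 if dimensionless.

kg²·m³·s⁻⁴·cd

J = kg·m²·s⁻².
N = kg·m·s⁻².
Combining: J·N·cd = (kg·m²·s⁻²) · (kg·m·s⁻²) · cd = kg²·m³·s⁻⁴·cd.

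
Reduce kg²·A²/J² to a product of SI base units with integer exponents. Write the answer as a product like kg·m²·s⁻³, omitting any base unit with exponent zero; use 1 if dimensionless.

J = N·m (work = force × distance),
    = kg·m²·s⁻².
So J⁻² = kg⁻²·m⁻⁴·s⁴.
Combining: J⁻²·kg²·A² = (kg⁻²·m⁻⁴·s⁴) · kg² · A² = m⁻⁴·s⁴·A².

m⁻⁴·s⁴·A²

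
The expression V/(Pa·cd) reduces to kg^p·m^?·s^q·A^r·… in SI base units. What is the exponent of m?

3

Pa = N/m² (pressure = force per area),
    = kg·m⁻¹·s⁻².
So Pa⁻¹ = kg⁻¹·m·s².
V = W/A (potential = power per current),
    = kg·m²·s⁻³·A⁻¹.
Combining: Pa⁻¹·V·cd⁻¹ = (kg⁻¹·m·s²) · (kg·m²·s⁻³·A⁻¹) · cd⁻¹ = m³·s⁻¹·A⁻¹·cd⁻¹.
The exponent of m is 3.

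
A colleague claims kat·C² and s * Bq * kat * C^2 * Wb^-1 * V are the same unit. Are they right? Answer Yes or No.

Left side:
  kat = mol/s = s⁻¹·mol (catalytic activity).
  C = A·s = s·A (charge = current × time).
  So C² = s²·A².
  Combining: kat·C² = (s⁻¹·mol) · (s²·A²) = s·A²·mol.
Right side:
  Bq = 1/s = s⁻¹ (activity is decays per second).
  kat = mol/s = s⁻¹·mol (catalytic activity).
  C = A·s = s·A (charge = current × time).
  So C² = s²·A².
  Wb = V·s (flux: a volt is a weber per second),
      = kg·m²·s⁻²·A⁻¹.
  So Wb⁻¹ = kg⁻¹·m⁻²·s²·A.
  V = W/A (potential = power per current),
      = kg·m²·s⁻³·A⁻¹.
  Combining: s·Bq·kat·C²·Wb⁻¹·V = s · s⁻¹ · (s⁻¹·mol) · (s²·A²) · (kg⁻¹·m⁻²·s²·A) · (kg·m²·s⁻³·A⁻¹) = A²·mol.
Left is s·A²·mol; right is A²·mol — different.

No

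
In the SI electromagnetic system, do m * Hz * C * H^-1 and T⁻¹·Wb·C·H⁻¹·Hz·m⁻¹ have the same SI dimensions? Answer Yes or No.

Left side:
  Hz = s⁻¹.
  C = s·A.
  H = kg·m²·s⁻²·A⁻².
  So H⁻¹ = kg⁻¹·m⁻²·s²·A².
  Combining: m·Hz·C·H⁻¹ = m · s⁻¹ · (s·A) · (kg⁻¹·m⁻²·s²·A²) = kg⁻¹·m⁻¹·s²·A³.
Right side:
  T = kg·s⁻²·A⁻¹.
  So T⁻¹ = kg⁻¹·s²·A.
  Wb = kg·m²·s⁻²·A⁻¹.
  C = s·A.
  H = kg·m²·s⁻²·A⁻².
  So H⁻¹ = kg⁻¹·m⁻²·s²·A².
  Hz = s⁻¹.
  Combining: T⁻¹·Wb·C·H⁻¹·Hz·m⁻¹ = (kg⁻¹·s²·A) · (kg·m²·s⁻²·A⁻¹) · (s·A) · (kg⁻¹·m⁻²·s²·A²) · s⁻¹ · m⁻¹ = kg⁻¹·m⁻¹·s²·A³.
Both reduce to kg⁻¹·m⁻¹·s²·A³.

Yes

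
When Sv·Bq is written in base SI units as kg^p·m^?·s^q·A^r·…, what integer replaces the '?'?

Sv = m²·s⁻².
Bq = s⁻¹.
Combining: Sv·Bq = (m²·s⁻²) · s⁻¹ = m²·s⁻³.
The exponent of m is 2.

2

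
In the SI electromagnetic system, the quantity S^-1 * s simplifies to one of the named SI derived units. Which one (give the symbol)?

H

S = 1/Ω (conductance is reciprocal resistance),
    = kg⁻¹·m⁻²·s³·A².
So S⁻¹ = kg·m²·s⁻³·A⁻².
Combining: S⁻¹·s = (kg·m²·s⁻³·A⁻²) · s = kg·m²·s⁻²·A⁻².
kg·m²·s⁻²·A⁻² is the base-SI form of the henry.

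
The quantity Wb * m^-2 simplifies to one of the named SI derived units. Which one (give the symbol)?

T

Wb = V·s (flux: a volt is a weber per second),
    = kg·m²·s⁻²·A⁻¹.
Combining: Wb·m⁻² = (kg·m²·s⁻²·A⁻¹) · m⁻² = kg·s⁻²·A⁻¹.
kg·s⁻²·A⁻¹ is the base-SI form of the tesla.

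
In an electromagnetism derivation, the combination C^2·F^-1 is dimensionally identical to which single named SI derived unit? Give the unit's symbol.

J

C = s·A.
So C² = s²·A².
F = kg⁻¹·m⁻²·s⁴·A².
So F⁻¹ = kg·m²·s⁻⁴·A⁻².
Combining: C²·F⁻¹ = (s²·A²) · (kg·m²·s⁻⁴·A⁻²) = kg·m²·s⁻².
kg·m²·s⁻² is the base-SI form of the joule.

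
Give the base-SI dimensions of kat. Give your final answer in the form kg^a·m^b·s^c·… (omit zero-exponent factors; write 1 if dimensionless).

kat = mol/s = s⁻¹·mol (catalytic activity).

s⁻¹·mol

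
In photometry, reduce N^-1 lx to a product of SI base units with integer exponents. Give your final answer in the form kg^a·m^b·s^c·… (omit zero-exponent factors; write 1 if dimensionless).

N = kg·m/s² = kg·m·s⁻² (force = mass × acceleration).
So N⁻¹ = kg⁻¹·m⁻¹·s².
lx = lm/m² (illuminance = luminous flux per area),
    = m⁻²·cd.
Combining: N⁻¹·lx = (kg⁻¹·m⁻¹·s²) · (m⁻²·cd) = kg⁻¹·m⁻³·s²·cd.

kg⁻¹·m⁻³·s²·cd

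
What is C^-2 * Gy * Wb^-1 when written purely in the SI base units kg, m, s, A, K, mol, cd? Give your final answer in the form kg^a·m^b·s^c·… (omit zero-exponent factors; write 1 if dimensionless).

kg⁻¹·s⁻²·A⁻¹

C = A·s = s·A (charge = current × time).
So C⁻² = s⁻²·A⁻².
Gy = J/kg (absorbed dose = energy per mass),
    = m²·s⁻².
Wb = V·s (flux: a volt is a weber per second),
    = kg·m²·s⁻²·A⁻¹.
So Wb⁻¹ = kg⁻¹·m⁻²·s²·A.
Combining: C⁻²·Gy·Wb⁻¹ = (s⁻²·A⁻²) · (m²·s⁻²) · (kg⁻¹·m⁻²·s²·A) = kg⁻¹·s⁻²·A⁻¹.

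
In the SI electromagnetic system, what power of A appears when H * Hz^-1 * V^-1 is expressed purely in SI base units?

H = Wb/A (inductance = flux per current),
    = kg·m²·s⁻²·A⁻².
Hz = 1/s = s⁻¹ (frequency is cycles per second).
So Hz⁻¹ = s.
V = W/A (potential = power per current),
    = kg·m²·s⁻³·A⁻¹.
So V⁻¹ = kg⁻¹·m⁻²·s³·A.
Combining: H·Hz⁻¹·V⁻¹ = (kg·m²·s⁻²·A⁻²) · s · (kg⁻¹·m⁻²·s³·A) = s²·A⁻¹.
The exponent of A is -1.

-1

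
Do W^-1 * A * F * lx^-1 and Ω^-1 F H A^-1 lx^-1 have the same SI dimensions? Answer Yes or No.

No

Left side:
  W = J/s (power = energy per time),
      = kg·m²·s⁻³.
  So W⁻¹ = kg⁻¹·m⁻²·s³.
  F = C/V (capacitance = charge per voltage),
      = A·s/(kg·m²·s⁻³·A⁻¹) (substituting C and V),
      = kg⁻¹·m⁻²·s⁴·A².
  lx = lm/m² (illuminance = luminous flux per area),
      = m⁻²·cd.
  So lx⁻¹ = m²·cd⁻¹.
  Combining: W⁻¹·A·F·lx⁻¹ = (kg⁻¹·m⁻²·s³) · A · (kg⁻¹·m⁻²·s⁴·A²) · (m²·cd⁻¹) = kg⁻²·m⁻²·s⁷·A³·cd⁻¹.
Right side:
  Ω = V/A (resistance = voltage per current),
      = kg·m²·s⁻³·A⁻².
  So Ω⁻¹ = kg⁻¹·m⁻²·s³·A².
  F = C/V (capacitance = charge per voltage),
      = A·s/(kg·m²·s⁻³·A⁻¹) (substituting C and V),
      = kg⁻¹·m⁻²·s⁴·A².
  H = Wb/A (inductance = flux per current),
      = kg·m²·s⁻²·A⁻².
  lx = lm/m² (illuminance = luminous flux per area),
      = m⁻²·cd.
  So lx⁻¹ = m²·cd⁻¹.
  Combining: Ω⁻¹·F·H·A⁻¹·lx⁻¹ = (kg⁻¹·m⁻²·s³·A²) · (kg⁻¹·m⁻²·s⁴·A²) · (kg·m²·s⁻²·A⁻²) · A⁻¹ · (m²·cd⁻¹) = kg⁻¹·s⁵·A·cd⁻¹.
Left is kg⁻²·m⁻²·s⁷·A³·cd⁻¹; right is kg⁻¹·s⁵·A·cd⁻¹ — different.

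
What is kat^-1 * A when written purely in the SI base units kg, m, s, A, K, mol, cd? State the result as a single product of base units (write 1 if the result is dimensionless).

s·A·mol⁻¹

kat = s⁻¹·mol.
So kat⁻¹ = s·mol⁻¹.
Combining: kat⁻¹·A = (s·mol⁻¹) · A = s·A·mol⁻¹.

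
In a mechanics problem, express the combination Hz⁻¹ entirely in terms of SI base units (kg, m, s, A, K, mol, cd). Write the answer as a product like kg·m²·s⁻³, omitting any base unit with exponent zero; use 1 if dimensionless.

Hz = 1/s = s⁻¹ (frequency is cycles per second).
So Hz⁻¹ = s.

s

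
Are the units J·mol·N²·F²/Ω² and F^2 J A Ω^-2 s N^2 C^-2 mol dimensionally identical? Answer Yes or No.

No

Left side:
  J = N·m (work = force × distance),
      = kg·m²·s⁻².
  Ω = V/A (resistance = voltage per current),
      = kg·m²·s⁻³·A⁻².
  So Ω⁻² = kg⁻²·m⁻⁴·s⁶·A⁴.
  N = kg·m/s² = kg·m·s⁻² (force = mass × acceleration).
  So N² = kg²·m²·s⁻⁴.
  F = C/V (capacitance = charge per voltage),
      = A·s/(kg·m²·s⁻³·A⁻¹) (substituting C and V),
      = kg⁻¹·m⁻²·s⁴·A².
  So F² = kg⁻²·m⁻⁴·s⁸·A⁴.
  Combining: J·Ω⁻²·mol·N²·F² = (kg·m²·s⁻²) · (kg⁻²·m⁻⁴·s⁶·A⁴) · mol · (kg²·m²·s⁻⁴) · (kg⁻²·m⁻⁴·s⁸·A⁴) = kg⁻¹·m⁻⁴·s⁸·A⁸·mol.
Right side:
  F = C/V (capacitance = charge per voltage),
      = A·s/(kg·m²·s⁻³·A⁻¹) (substituting C and V),
      = kg⁻¹·m⁻²·s⁴·A².
  So F² = kg⁻²·m⁻⁴·s⁸·A⁴.
  J = N·m (work = force × distance),
      = kg·m²·s⁻².
  Ω = V/A (resistance = voltage per current),
      = kg·m²·s⁻³·A⁻².
  So Ω⁻² = kg⁻²·m⁻⁴·s⁶·A⁴.
  N = kg·m/s² = kg·m·s⁻² (force = mass × acceleration).
  So N² = kg²·m²·s⁻⁴.
  C = A·s = s·A (charge = current × time).
  So C⁻² = s⁻²·A⁻².
  Combining: F²·J·A·Ω⁻²·s·N²·C⁻²·mol = (kg⁻²·m⁻⁴·s⁸·A⁴) · (kg·m²·s⁻²) · A · (kg⁻²·m⁻⁴·s⁶·A⁴) · s · (kg²·m²·s⁻⁴) · (s⁻²·A⁻²) · mol = kg⁻¹·m⁻⁴·s⁷·A⁷·mol.
Left is kg⁻¹·m⁻⁴·s⁸·A⁸·mol; right is kg⁻¹·m⁻⁴·s⁷·A⁷·mol — different.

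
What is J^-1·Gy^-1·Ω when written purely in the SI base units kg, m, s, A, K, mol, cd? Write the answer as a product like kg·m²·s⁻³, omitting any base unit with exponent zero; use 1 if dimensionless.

J = N·m (work = force × distance),
    = kg·m²·s⁻².
So J⁻¹ = kg⁻¹·m⁻²·s².
Gy = J/kg (absorbed dose = energy per mass),
    = m²·s⁻².
So Gy⁻¹ = m⁻²·s².
Ω = V/A (resistance = voltage per current),
    = kg·m²·s⁻³·A⁻².
Combining: J⁻¹·Gy⁻¹·Ω = (kg⁻¹·m⁻²·s²) · (m⁻²·s²) · (kg·m²·s⁻³·A⁻²) = m⁻²·s·A⁻².

m⁻²·s·A⁻²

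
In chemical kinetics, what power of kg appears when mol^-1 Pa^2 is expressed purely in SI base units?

2

Pa = kg·m⁻¹·s⁻².
So Pa² = kg²·m⁻²·s⁻⁴.
Combining: mol⁻¹·Pa² = mol⁻¹ · (kg²·m⁻²·s⁻⁴) = kg²·m⁻²·s⁻⁴·mol⁻¹.
The exponent of kg is 2.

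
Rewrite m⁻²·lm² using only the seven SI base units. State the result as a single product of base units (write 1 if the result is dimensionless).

m⁻²·cd²

lm = cd.
So lm² = cd².
Combining: m⁻²·lm² = m⁻² · cd² = m⁻²·cd².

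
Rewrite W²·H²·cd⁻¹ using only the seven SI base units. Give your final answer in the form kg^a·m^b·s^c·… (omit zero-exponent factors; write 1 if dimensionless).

kg⁴·m⁸·s⁻¹⁰·A⁻⁴·cd⁻¹

W = J/s (power = energy per time),
    = kg·m²·s⁻³.
So W² = kg²·m⁴·s⁻⁶.
H = Wb/A (inductance = flux per current),
    = kg·m²·s⁻²·A⁻².
So H² = kg²·m⁴·s⁻⁴·A⁻⁴.
Combining: W²·H²·cd⁻¹ = (kg²·m⁴·s⁻⁶) · (kg²·m⁴·s⁻⁴·A⁻⁴) · cd⁻¹ = kg⁴·m⁸·s⁻¹⁰·A⁻⁴·cd⁻¹.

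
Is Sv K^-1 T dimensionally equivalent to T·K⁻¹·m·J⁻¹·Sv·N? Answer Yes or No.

Yes

Left side:
  Sv = J/kg (equivalent dose = energy per mass),
      = m²·s⁻².
  T = Wb/m² (flux density = flux per area),
      = kg·s⁻²·A⁻¹.
  Combining: Sv·K⁻¹·T = (m²·s⁻²) · K⁻¹ · (kg·s⁻²·A⁻¹) = kg·m²·s⁻⁴·A⁻¹·K⁻¹.
Right side:
  T = Wb/m² (flux density = flux per area),
      = kg·s⁻²·A⁻¹.
  J = N·m (work = force × distance),
      = kg·m²·s⁻².
  So J⁻¹ = kg⁻¹·m⁻²·s².
  Sv = J/kg (equivalent dose = energy per mass),
      = m²·s⁻².
  N = kg·m/s² = kg·m·s⁻² (force = mass × acceleration).
  Combining: T·K⁻¹·m·J⁻¹·Sv·N = (kg·s⁻²·A⁻¹) · K⁻¹ · m · (kg⁻¹·m⁻²·s²) · (m²·s⁻²) · (kg·m·s⁻²) = kg·m²·s⁻⁴·A⁻¹·K⁻¹.
Both reduce to kg·m²·s⁻⁴·A⁻¹·K⁻¹.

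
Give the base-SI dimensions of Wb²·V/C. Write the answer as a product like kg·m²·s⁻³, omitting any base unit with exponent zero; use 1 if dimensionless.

Wb = kg·m²·s⁻²·A⁻¹.
So Wb² = kg²·m⁴·s⁻⁴·A⁻².
C = s·A.
So C⁻¹ = s⁻¹·A⁻¹.
V = kg·m²·s⁻³·A⁻¹.
Combining: Wb²·C⁻¹·V = (kg²·m⁴·s⁻⁴·A⁻²) · (s⁻¹·A⁻¹) · (kg·m²·s⁻³·A⁻¹) = kg³·m⁶·s⁻⁸·A⁻⁴.

kg³·m⁶·s⁻⁸·A⁻⁴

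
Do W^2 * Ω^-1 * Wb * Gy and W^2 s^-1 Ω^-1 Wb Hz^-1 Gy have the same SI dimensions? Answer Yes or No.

Left side:
  W = J/s (power = energy per time),
      = kg·m²·s⁻³.
  So W² = kg²·m⁴·s⁻⁶.
  Ω = V/A (resistance = voltage per current),
      = kg·m²·s⁻³·A⁻².
  So Ω⁻¹ = kg⁻¹·m⁻²·s³·A².
  Wb = V·s (flux: a volt is a weber per second),
      = kg·m²·s⁻²·A⁻¹.
  Gy = J/kg (absorbed dose = energy per mass),
      = m²·s⁻².
  Combining: W²·Ω⁻¹·Wb·Gy = (kg²·m⁴·s⁻⁶) · (kg⁻¹·m⁻²·s³·A²) · (kg·m²·s⁻²·A⁻¹) · (m²·s⁻²) = kg²·m⁶·s⁻⁷·A.
Right side:
  W = J/s (power = energy per time),
      = kg·m²·s⁻³.
  So W² = kg²·m⁴·s⁻⁶.
  Ω = V/A (resistance = voltage per current),
      = kg·m²·s⁻³·A⁻².
  So Ω⁻¹ = kg⁻¹·m⁻²·s³·A².
  Wb = V·s (flux: a volt is a weber per second),
      = kg·m²·s⁻²·A⁻¹.
  Hz = 1/s = s⁻¹ (frequency is cycles per second).
  So Hz⁻¹ = s.
  Gy = J/kg (absorbed dose = energy per mass),
      = m²·s⁻².
  Combining: W²·s⁻¹·Ω⁻¹·Wb·Hz⁻¹·Gy = (kg²·m⁴·s⁻⁶) · s⁻¹ · (kg⁻¹·m⁻²·s³·A²) · (kg·m²·s⁻²·A⁻¹) · s · (m²·s⁻²) = kg²·m⁶·s⁻⁷·A.
Both reduce to kg²·m⁶·s⁻⁷·A.

Yes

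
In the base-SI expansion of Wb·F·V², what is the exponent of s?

Wb = V·s (flux: a volt is a weber per second),
    = kg·m²·s⁻²·A⁻¹.
F = C/V (capacitance = charge per voltage),
    = A·s/(kg·m²·s⁻³·A⁻¹) (substituting C and V),
    = kg⁻¹·m⁻²·s⁴·A².
V = W/A (potential = power per current),
    = kg·m²·s⁻³·A⁻¹.
So V² = kg²·m⁴·s⁻⁶·A⁻².
Combining: Wb·F·V² = (kg·m²·s⁻²·A⁻¹) · (kg⁻¹·m⁻²·s⁴·A²) · (kg²·m⁴·s⁻⁶·A⁻²) = kg²·m⁴·s⁻⁴·A⁻¹.
The exponent of s is -4.

-4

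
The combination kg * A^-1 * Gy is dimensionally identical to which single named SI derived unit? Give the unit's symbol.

Gy = J/kg (absorbed dose = energy per mass),
    = m²·s⁻².
Combining: kg·A⁻¹·Gy = kg · A⁻¹ · (m²·s⁻²) = kg·m²·s⁻²·A⁻¹.
kg·m²·s⁻²·A⁻¹ is the base-SI form of the weber.

Wb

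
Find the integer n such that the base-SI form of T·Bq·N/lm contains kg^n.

2

T = Wb/m² (flux density = flux per area),
    = kg·s⁻²·A⁻¹.
Bq = 1/s = s⁻¹ (activity is decays per second).
lm = cd·sr = cd (luminous flux; sr is dimensionless).
So lm⁻¹ = cd⁻¹.
N = kg·m/s² = kg·m·s⁻² (force = mass × acceleration).
Combining: T·Bq·lm⁻¹·N = (kg·s⁻²·A⁻¹) · s⁻¹ · cd⁻¹ · (kg·m·s⁻²) = kg²·m·s⁻⁵·A⁻¹·cd⁻¹.
The exponent of kg is 2.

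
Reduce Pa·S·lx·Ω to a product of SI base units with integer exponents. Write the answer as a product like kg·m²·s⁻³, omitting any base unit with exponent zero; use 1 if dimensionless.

kg·m⁻³·s⁻²·cd

Pa = N/m² (pressure = force per area),
    = kg·m⁻¹·s⁻².
S = 1/Ω (conductance is reciprocal resistance),
    = kg⁻¹·m⁻²·s³·A².
lx = lm/m² (illuminance = luminous flux per area),
    = m⁻²·cd.
Ω = V/A (resistance = voltage per current),
    = kg·m²·s⁻³·A⁻².
Combining: Pa·S·lx·Ω = (kg·m⁻¹·s⁻²) · (kg⁻¹·m⁻²·s³·A²) · (m⁻²·cd) · (kg·m²·s⁻³·A⁻²) = kg·m⁻³·s⁻²·cd.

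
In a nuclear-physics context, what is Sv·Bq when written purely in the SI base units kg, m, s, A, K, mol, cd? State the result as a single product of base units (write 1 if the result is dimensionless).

Sv = J/kg (equivalent dose = energy per mass),
    = m²·s⁻².
Bq = 1/s = s⁻¹ (activity is decays per second).
Combining: Sv·Bq = (m²·s⁻²) · s⁻¹ = m²·s⁻³.

m²·s⁻³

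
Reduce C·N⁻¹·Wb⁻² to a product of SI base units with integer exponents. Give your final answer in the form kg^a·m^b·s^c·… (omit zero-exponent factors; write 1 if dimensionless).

C = A·s = s·A (charge = current × time).
N = kg·m/s² = kg·m·s⁻² (force = mass × acceleration).
So N⁻¹ = kg⁻¹·m⁻¹·s².
Wb = V·s (flux: a volt is a weber per second),
    = kg·m²·s⁻²·A⁻¹.
So Wb⁻² = kg⁻²·m⁻⁴·s⁴·A².
Combining: C·N⁻¹·Wb⁻² = (s·A) · (kg⁻¹·m⁻¹·s²) · (kg⁻²·m⁻⁴·s⁴·A²) = kg⁻³·m⁻⁵·s⁷·A³.

kg⁻³·m⁻⁵·s⁷·A³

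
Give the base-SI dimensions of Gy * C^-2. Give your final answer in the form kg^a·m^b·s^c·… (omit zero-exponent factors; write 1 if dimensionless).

m²·s⁻⁴·A⁻²

Gy = J/kg (absorbed dose = energy per mass),
    = m²·s⁻².
C = A·s = s·A (charge = current × time).
So C⁻² = s⁻²·A⁻².
Combining: Gy·C⁻² = (m²·s⁻²) · (s⁻²·A⁻²) = m²·s⁻⁴·A⁻².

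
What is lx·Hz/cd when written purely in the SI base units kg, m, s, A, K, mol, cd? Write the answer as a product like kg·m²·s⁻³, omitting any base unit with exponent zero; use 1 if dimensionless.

m⁻²·s⁻¹

lx = m⁻²·cd.
Hz = s⁻¹.
Combining: cd⁻¹·lx·Hz = cd⁻¹ · (m⁻²·cd) · s⁻¹ = m⁻²·s⁻¹.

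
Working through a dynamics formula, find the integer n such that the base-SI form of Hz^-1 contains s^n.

Hz = s⁻¹.
So Hz⁻¹ = s.
The exponent of s is 1.

1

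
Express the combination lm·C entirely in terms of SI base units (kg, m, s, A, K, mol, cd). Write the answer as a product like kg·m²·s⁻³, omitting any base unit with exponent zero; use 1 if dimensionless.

lm = cd·sr = cd (luminous flux; sr is dimensionless).
C = A·s = s·A (charge = current × time).
Combining: lm·C = cd · (s·A) = s·A·cd.

s·A·cd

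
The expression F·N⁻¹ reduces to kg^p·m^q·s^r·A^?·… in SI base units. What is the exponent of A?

F = C/V (capacitance = charge per voltage),
    = A·s/(kg·m²·s⁻³·A⁻¹) (substituting C and V),
    = kg⁻¹·m⁻²·s⁴·A².
N = kg·m/s² = kg·m·s⁻² (force = mass × acceleration).
So N⁻¹ = kg⁻¹·m⁻¹·s².
Combining: F·N⁻¹ = (kg⁻¹·m⁻²·s⁴·A²) · (kg⁻¹·m⁻¹·s²) = kg⁻²·m⁻³·s⁶·A².
The exponent of A is 2.

2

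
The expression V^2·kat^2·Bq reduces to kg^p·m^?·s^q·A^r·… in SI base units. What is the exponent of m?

V = W/A (potential = power per current),
    = kg·m²·s⁻³·A⁻¹.
So V² = kg²·m⁴·s⁻⁶·A⁻².
kat = mol/s = s⁻¹·mol (catalytic activity).
So kat² = s⁻²·mol².
Bq = 1/s = s⁻¹ (activity is decays per second).
Combining: V²·kat²·Bq = (kg²·m⁴·s⁻⁶·A⁻²) · (s⁻²·mol²) · s⁻¹ = kg²·m⁴·s⁻⁹·A⁻²·mol².
The exponent of m is 4.

4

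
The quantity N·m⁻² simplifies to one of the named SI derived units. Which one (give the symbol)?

Pa

N = kg·m/s² = kg·m·s⁻² (force = mass × acceleration).
Combining: N·m⁻² = (kg·m·s⁻²) · m⁻² = kg·m⁻¹·s⁻².
kg·m⁻¹·s⁻² is the base-SI form of the pascal.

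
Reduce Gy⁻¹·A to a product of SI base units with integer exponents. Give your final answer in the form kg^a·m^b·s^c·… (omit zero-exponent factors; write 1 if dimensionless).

Gy = J/kg (absorbed dose = energy per mass),
    = m²·s⁻².
So Gy⁻¹ = m⁻²·s².
Combining: Gy⁻¹·A = (m⁻²·s²) · A = m⁻²·s²·A.

m⁻²·s²·A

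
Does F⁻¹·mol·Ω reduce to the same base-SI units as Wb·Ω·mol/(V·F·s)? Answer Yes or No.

Yes

Left side:
  F = kg⁻¹·m⁻²·s⁴·A².
  So F⁻¹ = kg·m²·s⁻⁴·A⁻².
  Ω = kg·m²·s⁻³·A⁻².
  Combining: F⁻¹·mol·Ω = (kg·m²·s⁻⁴·A⁻²) · mol · (kg·m²·s⁻³·A⁻²) = kg²·m⁴·s⁻⁷·A⁻⁴·mol.
Right side:
  Wb = V·s (flux: a volt is a weber per second),
      = kg·m²·s⁻²·A⁻¹.
  V = W/A (potential = power per current),
      = kg·m²·s⁻³·A⁻¹.
  So V⁻¹ = kg⁻¹·m⁻²·s³·A.
  Ω = V/A (resistance = voltage per current),
      = kg·m²·s⁻³·A⁻².
  F = C/V (capacitance = charge per voltage),
      = A·s/(kg·m²·s⁻³·A⁻¹) (substituting C and V),
      = kg⁻¹·m⁻²·s⁴·A².
  So F⁻¹ = kg·m²·s⁻⁴·A⁻².
  Combining: Wb·V⁻¹·Ω·F⁻¹·s⁻¹·mol = (kg·m²·s⁻²·A⁻¹) · (kg⁻¹·m⁻²·s³·A) · (kg·m²·s⁻³·A⁻²) · (kg·m²·s⁻⁴·A⁻²) · s⁻¹ · mol = kg²·m⁴·s⁻⁷·A⁻⁴·mol.
Both reduce to kg²·m⁴·s⁻⁷·A⁻⁴·mol.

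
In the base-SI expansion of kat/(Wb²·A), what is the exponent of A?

1

kat = s⁻¹·mol.
Wb = kg·m²·s⁻²·A⁻¹.
So Wb⁻² = kg⁻²·m⁻⁴·s⁴·A².
Combining: kat·Wb⁻²·A⁻¹ = (s⁻¹·mol) · (kg⁻²·m⁻⁴·s⁴·A²) · A⁻¹ = kg⁻²·m⁻⁴·s³·A·mol.
The exponent of A is 1.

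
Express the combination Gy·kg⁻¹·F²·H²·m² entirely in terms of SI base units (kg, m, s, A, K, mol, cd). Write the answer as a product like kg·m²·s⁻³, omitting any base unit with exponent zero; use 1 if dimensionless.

Gy = m²·s⁻².
F = kg⁻¹·m⁻²·s⁴·A².
So F² = kg⁻²·m⁻⁴·s⁸·A⁴.
H = kg·m²·s⁻²·A⁻².
So H² = kg²·m⁴·s⁻⁴·A⁻⁴.
Combining: Gy·kg⁻¹·F²·H²·m² = (m²·s⁻²) · kg⁻¹ · (kg⁻²·m⁻⁴·s⁸·A⁴) · (kg²·m⁴·s⁻⁴·A⁻⁴) · m² = kg⁻¹·m⁴·s².

kg⁻¹·m⁴·s²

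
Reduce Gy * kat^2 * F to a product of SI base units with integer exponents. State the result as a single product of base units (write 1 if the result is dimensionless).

kg⁻¹·A²·mol²

Gy = J/kg (absorbed dose = energy per mass),
    = m²·s⁻².
kat = mol/s = s⁻¹·mol (catalytic activity).
So kat² = s⁻²·mol².
F = C/V (capacitance = charge per voltage),
    = A·s/(kg·m²·s⁻³·A⁻¹) (substituting C and V),
    = kg⁻¹·m⁻²·s⁴·A².
Combining: Gy·kat²·F = (m²·s⁻²) · (s⁻²·mol²) · (kg⁻¹·m⁻²·s⁴·A²) = kg⁻¹·A²·mol².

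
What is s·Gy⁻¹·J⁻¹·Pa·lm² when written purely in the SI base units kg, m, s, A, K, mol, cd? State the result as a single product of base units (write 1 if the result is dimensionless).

m⁻⁵·s³·cd²

Gy = m²·s⁻².
So Gy⁻¹ = m⁻²·s².
J = kg·m²·s⁻².
So J⁻¹ = kg⁻¹·m⁻²·s².
Pa = kg·m⁻¹·s⁻².
lm = cd.
So lm² = cd².
Combining: s·Gy⁻¹·J⁻¹·Pa·lm² = s · (m⁻²·s²) · (kg⁻¹·m⁻²·s²) · (kg·m⁻¹·s⁻²) · cd² = m⁻⁵·s³·cd².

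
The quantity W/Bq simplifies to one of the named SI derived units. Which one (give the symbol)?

J

Bq = 1/s = s⁻¹ (activity is decays per second).
So Bq⁻¹ = s.
W = J/s (power = energy per time),
    = kg·m²·s⁻³.
Combining: Bq⁻¹·W = s · (kg·m²·s⁻³) = kg·m²·s⁻².
kg·m²·s⁻² is the base-SI form of the joule.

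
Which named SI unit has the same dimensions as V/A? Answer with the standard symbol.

Ω

V = W/A (potential = power per current),
    = kg·m²·s⁻³·A⁻¹.
Combining: V·A⁻¹ = (kg·m²·s⁻³·A⁻¹) · A⁻¹ = kg·m²·s⁻³·A⁻².
kg·m²·s⁻³·A⁻² is the base-SI form of the ohm.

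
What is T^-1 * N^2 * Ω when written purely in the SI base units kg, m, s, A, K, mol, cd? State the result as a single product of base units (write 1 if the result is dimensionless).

T = Wb/m² (flux density = flux per area),
    = kg·s⁻²·A⁻¹.
So T⁻¹ = kg⁻¹·s²·A.
N = kg·m/s² = kg·m·s⁻² (force = mass × acceleration).
So N² = kg²·m²·s⁻⁴.
Ω = V/A (resistance = voltage per current),
    = kg·m²·s⁻³·A⁻².
Combining: T⁻¹·N²·Ω = (kg⁻¹·s²·A) · (kg²·m²·s⁻⁴) · (kg·m²·s⁻³·A⁻²) = kg²·m⁴·s⁻⁵·A⁻¹.

kg²·m⁴·s⁻⁵·A⁻¹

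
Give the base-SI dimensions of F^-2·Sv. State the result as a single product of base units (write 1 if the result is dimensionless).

kg²·m⁶·s⁻¹⁰·A⁻⁴

F = C/V (capacitance = charge per voltage),
    = A·s/(kg·m²·s⁻³·A⁻¹) (substituting C and V),
    = kg⁻¹·m⁻²·s⁴·A².
So F⁻² = kg²·m⁴·s⁻⁸·A⁻⁴.
Sv = J/kg (equivalent dose = energy per mass),
    = m²·s⁻².
Combining: F⁻²·Sv = (kg²·m⁴·s⁻⁸·A⁻⁴) · (m²·s⁻²) = kg²·m⁶·s⁻¹⁰·A⁻⁴.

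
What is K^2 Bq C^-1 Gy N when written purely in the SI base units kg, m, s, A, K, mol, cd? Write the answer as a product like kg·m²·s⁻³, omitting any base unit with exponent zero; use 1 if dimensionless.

kg·m³·s⁻⁶·A⁻¹·K²

Bq = 1/s = s⁻¹ (activity is decays per second).
C = A·s = s·A (charge = current × time).
So C⁻¹ = s⁻¹·A⁻¹.
Gy = J/kg (absorbed dose = energy per mass),
    = m²·s⁻².
N = kg·m/s² = kg·m·s⁻² (force = mass × acceleration).
Combining: K²·Bq·C⁻¹·Gy·N = K² · s⁻¹ · (s⁻¹·A⁻¹) · (m²·s⁻²) · (kg·m·s⁻²) = kg·m³·s⁻⁶·A⁻¹·K².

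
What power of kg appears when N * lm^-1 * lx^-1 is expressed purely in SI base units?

N = kg·m/s² = kg·m·s⁻² (force = mass × acceleration).
lm = cd·sr = cd (luminous flux; sr is dimensionless).
So lm⁻¹ = cd⁻¹.
lx = lm/m² (illuminance = luminous flux per area),
    = m⁻²·cd.
So lx⁻¹ = m²·cd⁻¹.
Combining: N·lm⁻¹·lx⁻¹ = (kg·m·s⁻²) · cd⁻¹ · (m²·cd⁻¹) = kg·m³·s⁻²·cd⁻².
The exponent of kg is 1.

1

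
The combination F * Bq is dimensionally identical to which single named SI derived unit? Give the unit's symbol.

S

F = C/V (capacitance = charge per voltage),
    = A·s/(kg·m²·s⁻³·A⁻¹) (substituting C and V),
    = kg⁻¹·m⁻²·s⁴·A².
Bq = 1/s = s⁻¹ (activity is decays per second).
Combining: F·Bq = (kg⁻¹·m⁻²·s⁴·A²) · s⁻¹ = kg⁻¹·m⁻²·s³·A².
kg⁻¹·m⁻²·s³·A² is the base-SI form of the siemens.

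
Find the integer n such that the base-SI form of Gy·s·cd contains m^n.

2

Gy = m²·s⁻².
Combining: Gy·s·cd = (m²·s⁻²) · s · cd = m²·s⁻¹·cd.
The exponent of m is 2.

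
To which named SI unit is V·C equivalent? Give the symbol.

V = W/A (potential = power per current),
    = kg·m²·s⁻³·A⁻¹.
C = A·s = s·A (charge = current × time).
Combining: V·C = (kg·m²·s⁻³·A⁻¹) · (s·A) = kg·m²·s⁻².
kg·m²·s⁻² is the base-SI form of the joule.

J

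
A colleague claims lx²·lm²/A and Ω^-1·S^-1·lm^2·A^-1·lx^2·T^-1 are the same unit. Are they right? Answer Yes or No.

No

Left side:
  lx = m⁻²·cd.
  So lx² = m⁻⁴·cd².
  lm = cd.
  So lm² = cd².
  Combining: lx²·lm²·A⁻¹ = (m⁻⁴·cd²) · cd² · A⁻¹ = m⁻⁴·A⁻¹·cd⁴.
Right side:
  Ω = kg·m²·s⁻³·A⁻².
  So Ω⁻¹ = kg⁻¹·m⁻²·s³·A².
  S = kg⁻¹·m⁻²·s³·A².
  So S⁻¹ = kg·m²·s⁻³·A⁻².
  lm = cd.
  So lm² = cd².
  lx = m⁻²·cd.
  So lx² = m⁻⁴·cd².
  T = kg·s⁻²·A⁻¹.
  So T⁻¹ = kg⁻¹·s²·A.
  Combining: Ω⁻¹·S⁻¹·lm²·A⁻¹·lx²·T⁻¹ = (kg⁻¹·m⁻²·s³·A²) · (kg·m²·s⁻³·A⁻²) · cd² · A⁻¹ · (m⁻⁴·cd²) · (kg⁻¹·s²·A) = kg⁻¹·m⁻⁴·s²·cd⁴.
Left is m⁻⁴·A⁻¹·cd⁴; right is kg⁻¹·m⁻⁴·s²·cd⁴ — different.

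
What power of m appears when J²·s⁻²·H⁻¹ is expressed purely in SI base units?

J = kg·m²·s⁻².
So J² = kg²·m⁴·s⁻⁴.
H = kg·m²·s⁻²·A⁻².
So H⁻¹ = kg⁻¹·m⁻²·s²·A².
Combining: J²·s⁻²·H⁻¹ = (kg²·m⁴·s⁻⁴) · s⁻² · (kg⁻¹·m⁻²·s²·A²) = kg·m²·s⁻⁴·A².
The exponent of m is 2.

2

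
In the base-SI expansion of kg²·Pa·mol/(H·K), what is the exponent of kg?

Pa = kg·m⁻¹·s⁻².
H = kg·m²·s⁻²·A⁻².
So H⁻¹ = kg⁻¹·m⁻²·s²·A².
Combining: kg²·Pa·H⁻¹·K⁻¹·mol = kg² · (kg·m⁻¹·s⁻²) · (kg⁻¹·m⁻²·s²·A²) · K⁻¹ · mol = kg²·m⁻³·A²·K⁻¹·mol.
The exponent of kg is 2.

2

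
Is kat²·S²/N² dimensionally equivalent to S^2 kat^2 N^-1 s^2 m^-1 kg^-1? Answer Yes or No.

Left side:
  kat = mol/s = s⁻¹·mol (catalytic activity).
  So kat² = s⁻²·mol².
  N = kg·m/s² = kg·m·s⁻² (force = mass × acceleration).
  So N⁻² = kg⁻²·m⁻²·s⁴.
  S = 1/Ω (conductance is reciprocal resistance),
      = kg⁻¹·m⁻²·s³·A².
  So S² = kg⁻²·m⁻⁴·s⁶·A⁴.
  Combining: kat²·N⁻²·S² = (s⁻²·mol²) · (kg⁻²·m⁻²·s⁴) · (kg⁻²·m⁻⁴·s⁶·A⁴) = kg⁻⁴·m⁻⁶·s⁸·A⁴·mol².
Right side:
  S = kg⁻¹·m⁻²·s³·A².
  So S² = kg⁻²·m⁻⁴·s⁶·A⁴.
  kat = s⁻¹·mol.
  So kat² = s⁻²·mol².
  N = kg·m·s⁻².
  So N⁻¹ = kg⁻¹·m⁻¹·s².
  Combining: S²·kat²·N⁻¹·s²·m⁻¹·kg⁻¹ = (kg⁻²·m⁻⁴·s⁶·A⁴) · (s⁻²·mol²) · (kg⁻¹·m⁻¹·s²) · s² · m⁻¹ · kg⁻¹ = kg⁻⁴·m⁻⁶·s⁸·A⁴·mol².
Both reduce to kg⁻⁴·m⁻⁶·s⁸·A⁴·mol².

Yes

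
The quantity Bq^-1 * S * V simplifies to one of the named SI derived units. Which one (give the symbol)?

Bq = 1/s = s⁻¹ (activity is decays per second).
So Bq⁻¹ = s.
S = 1/Ω (conductance is reciprocal resistance),
    = kg⁻¹·m⁻²·s³·A².
V = W/A (potential = power per current),
    = kg·m²·s⁻³·A⁻¹.
Combining: Bq⁻¹·S·V = s · (kg⁻¹·m⁻²·s³·A²) · (kg·m²·s⁻³·A⁻¹) = s·A.
s·A is the base-SI form of the coulomb.

C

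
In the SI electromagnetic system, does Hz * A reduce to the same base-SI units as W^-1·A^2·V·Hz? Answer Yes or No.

Yes

Left side:
  Hz = 1/s = s⁻¹ (frequency is cycles per second).
  Combining: Hz·A = s⁻¹ · A = s⁻¹·A.
Right side:
  W = J/s (power = energy per time),
      = kg·m²·s⁻³.
  So W⁻¹ = kg⁻¹·m⁻²·s³.
  V = W/A (potential = power per current),
      = kg·m²·s⁻³·A⁻¹.
  Hz = 1/s = s⁻¹ (frequency is cycles per second).
  Combining: W⁻¹·A²·V·Hz = (kg⁻¹·m⁻²·s³) · A² · (kg·m²·s⁻³·A⁻¹) · s⁻¹ = s⁻¹·A.
Both reduce to s⁻¹·A.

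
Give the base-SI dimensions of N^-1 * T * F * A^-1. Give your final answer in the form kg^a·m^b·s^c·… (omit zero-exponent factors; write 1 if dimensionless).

kg⁻¹·m⁻³·s⁴

N = kg·m/s² = kg·m·s⁻² (force = mass × acceleration).
So N⁻¹ = kg⁻¹·m⁻¹·s².
T = Wb/m² (flux density = flux per area),
    = kg·s⁻²·A⁻¹.
F = C/V (capacitance = charge per voltage),
    = A·s/(kg·m²·s⁻³·A⁻¹) (substituting C and V),
    = kg⁻¹·m⁻²·s⁴·A².
Combining: N⁻¹·T·F·A⁻¹ = (kg⁻¹·m⁻¹·s²) · (kg·s⁻²·A⁻¹) · (kg⁻¹·m⁻²·s⁴·A²) · A⁻¹ = kg⁻¹·m⁻³·s⁴.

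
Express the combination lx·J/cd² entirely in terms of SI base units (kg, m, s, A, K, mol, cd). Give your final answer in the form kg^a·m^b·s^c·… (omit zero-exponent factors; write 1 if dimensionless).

lx = m⁻²·cd.
J = kg·m²·s⁻².
Combining: lx·J·cd⁻² = (m⁻²·cd) · (kg·m²·s⁻²) · cd⁻² = kg·s⁻²·cd⁻¹.

kg·s⁻²·cd⁻¹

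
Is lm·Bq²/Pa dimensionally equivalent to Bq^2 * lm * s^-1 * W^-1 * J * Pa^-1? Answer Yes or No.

Yes

Left side:
  Pa = N/m² (pressure = force per area),
      = kg·m⁻¹·s⁻².
  So Pa⁻¹ = kg⁻¹·m·s².
  lm = cd·sr = cd (luminous flux; sr is dimensionless).
  Bq = 1/s = s⁻¹ (activity is decays per second).
  So Bq² = s⁻².
  Combining: Pa⁻¹·lm·Bq² = (kg⁻¹·m·s²) · cd · s⁻² = kg⁻¹·m·cd.
Right side:
  Bq = 1/s = s⁻¹ (activity is decays per second).
  So Bq² = s⁻².
  lm = cd·sr = cd (luminous flux; sr is dimensionless).
  W = J/s (power = energy per time),
      = kg·m²·s⁻³.
  So W⁻¹ = kg⁻¹·m⁻²·s³.
  J = N·m (work = force × distance),
      = kg·m²·s⁻².
  Pa = N/m² (pressure = force per area),
      = kg·m⁻¹·s⁻².
  So Pa⁻¹ = kg⁻¹·m·s².
  Combining: Bq²·lm·s⁻¹·W⁻¹·J·Pa⁻¹ = s⁻² · cd · s⁻¹ · (kg⁻¹·m⁻²·s³) · (kg·m²·s⁻²) · (kg⁻¹·m·s²) = kg⁻¹·m·cd.
Both reduce to kg⁻¹·m·cd.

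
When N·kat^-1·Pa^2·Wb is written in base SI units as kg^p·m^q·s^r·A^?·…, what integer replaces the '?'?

-1

N = kg·m/s² = kg·m·s⁻² (force = mass × acceleration).
kat = mol/s = s⁻¹·mol (catalytic activity).
So kat⁻¹ = s·mol⁻¹.
Pa = N/m² (pressure = force per area),
    = kg·m⁻¹·s⁻².
So Pa² = kg²·m⁻²·s⁻⁴.
Wb = V·s (flux: a volt is a weber per second),
    = kg·m²·s⁻²·A⁻¹.
Combining: N·kat⁻¹·Pa²·Wb = (kg·m·s⁻²) · (s·mol⁻¹) · (kg²·m⁻²·s⁻⁴) · (kg·m²·s⁻²·A⁻¹) = kg⁴·m·s⁻⁷·A⁻¹·mol⁻¹.
The exponent of A is -1.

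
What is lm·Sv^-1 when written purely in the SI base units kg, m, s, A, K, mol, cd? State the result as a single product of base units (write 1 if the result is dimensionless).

lm = cd.
Sv = m²·s⁻².
So Sv⁻¹ = m⁻²·s².
Combining: lm·Sv⁻¹ = cd · (m⁻²·s²) = m⁻²·s²·cd.

m⁻²·s²·cd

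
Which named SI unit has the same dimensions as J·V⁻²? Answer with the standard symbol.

F

J = N·m (work = force × distance),
    = kg·m²·s⁻².
V = W/A (potential = power per current),
    = kg·m²·s⁻³·A⁻¹.
So V⁻² = kg⁻²·m⁻⁴·s⁶·A².
Combining: J·V⁻² = (kg·m²·s⁻²) · (kg⁻²·m⁻⁴·s⁶·A²) = kg⁻¹·m⁻²·s⁴·A².
kg⁻¹·m⁻²·s⁴·A² is the base-SI form of the farad.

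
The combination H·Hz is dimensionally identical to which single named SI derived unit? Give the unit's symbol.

H = kg·m²·s⁻²·A⁻².
Hz = s⁻¹.
Combining: H·Hz = (kg·m²·s⁻²·A⁻²) · s⁻¹ = kg·m²·s⁻³·A⁻².
kg·m²·s⁻³·A⁻² is the base-SI form of the ohm.

Ω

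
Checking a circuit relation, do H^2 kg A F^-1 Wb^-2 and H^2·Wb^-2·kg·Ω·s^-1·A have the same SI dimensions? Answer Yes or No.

Left side:
  H = Wb/A (inductance = flux per current),
      = kg·m²·s⁻²·A⁻².
  So H² = kg²·m⁴·s⁻⁴·A⁻⁴.
  F = C/V (capacitance = charge per voltage),
      = A·s/(kg·m²·s⁻³·A⁻¹) (substituting C and V),
      = kg⁻¹·m⁻²·s⁴·A².
  So F⁻¹ = kg·m²·s⁻⁴·A⁻².
  Wb = V·s (flux: a volt is a weber per second),
      = kg·m²·s⁻²·A⁻¹.
  So Wb⁻² = kg⁻²·m⁻⁴·s⁴·A².
  Combining: H²·kg·A·F⁻¹·Wb⁻² = (kg²·m⁴·s⁻⁴·A⁻⁴) · kg · A · (kg·m²·s⁻⁴·A⁻²) · (kg⁻²·m⁻⁴·s⁴·A²) = kg²·m²·s⁻⁴·A⁻³.
Right side:
  H = kg·m²·s⁻²·A⁻².
  So H² = kg²·m⁴·s⁻⁴·A⁻⁴.
  Wb = kg·m²·s⁻²·A⁻¹.
  So Wb⁻² = kg⁻²·m⁻⁴·s⁴·A².
  Ω = kg·m²·s⁻³·A⁻².
  Combining: H²·Wb⁻²·kg·Ω·s⁻¹·A = (kg²·m⁴·s⁻⁴·A⁻⁴) · (kg⁻²·m⁻⁴·s⁴·A²) · kg · (kg·m²·s⁻³·A⁻²) · s⁻¹ · A = kg²·m²·s⁻⁴·A⁻³.
Both reduce to kg²·m²·s⁻⁴·A⁻³.

Yes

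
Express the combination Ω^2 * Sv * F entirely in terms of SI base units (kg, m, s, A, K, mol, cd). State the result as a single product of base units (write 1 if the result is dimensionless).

kg·m⁴·s⁻⁴·A⁻²

Ω = V/A (resistance = voltage per current),
    = kg·m²·s⁻³·A⁻².
So Ω² = kg²·m⁴·s⁻⁶·A⁻⁴.
Sv = J/kg (equivalent dose = energy per mass),
    = m²·s⁻².
F = C/V (capacitance = charge per voltage),
    = A·s/(kg·m²·s⁻³·A⁻¹) (substituting C and V),
    = kg⁻¹·m⁻²·s⁴·A².
Combining: Ω²·Sv·F = (kg²·m⁴·s⁻⁶·A⁻⁴) · (m²·s⁻²) · (kg⁻¹·m⁻²·s⁴·A²) = kg·m⁴·s⁻⁴·A⁻².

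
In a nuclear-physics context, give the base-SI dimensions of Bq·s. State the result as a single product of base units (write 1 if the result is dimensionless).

Bq = 1/s = s⁻¹ (activity is decays per second).
Combining: Bq·s = s⁻¹ · s = 1.

1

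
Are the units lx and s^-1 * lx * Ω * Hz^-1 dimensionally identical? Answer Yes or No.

Left side:
  lx = m⁻²·cd.
Right side:
  lx = m⁻²·cd.
  Ω = kg·m²·s⁻³·A⁻².
  Hz = s⁻¹.
  So Hz⁻¹ = s.
  Combining: s⁻¹·lx·Ω·Hz⁻¹ = s⁻¹ · (m⁻²·cd) · (kg·m²·s⁻³·A⁻²) · s = kg·s⁻³·A⁻²·cd.
Left is m⁻²·cd; right is kg·s⁻³·A⁻²·cd — different.

No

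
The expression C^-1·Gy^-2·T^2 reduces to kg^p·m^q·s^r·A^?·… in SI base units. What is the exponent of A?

C = A·s = s·A (charge = current × time).
So C⁻¹ = s⁻¹·A⁻¹.
Gy = J/kg (absorbed dose = energy per mass),
    = m²·s⁻².
So Gy⁻² = m⁻⁴·s⁴.
T = Wb/m² (flux density = flux per area),
    = kg·s⁻²·A⁻¹.
So T² = kg²·s⁻⁴·A⁻².
Combining: C⁻¹·Gy⁻²·T² = (s⁻¹·A⁻¹) · (m⁻⁴·s⁴) · (kg²·s⁻⁴·A⁻²) = kg²·m⁻⁴·s⁻¹·A⁻³.
The exponent of A is -3.

-3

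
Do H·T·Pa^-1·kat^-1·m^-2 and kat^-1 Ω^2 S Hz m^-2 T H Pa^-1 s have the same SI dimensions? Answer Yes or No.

No

Left side:
  H = kg·m²·s⁻²·A⁻².
  T = kg·s⁻²·A⁻¹.
  Pa = kg·m⁻¹·s⁻².
  So Pa⁻¹ = kg⁻¹·m·s².
  kat = s⁻¹·mol.
  So kat⁻¹ = s·mol⁻¹.
  Combining: H·T·Pa⁻¹·kat⁻¹·m⁻² = (kg·m²·s⁻²·A⁻²) · (kg·s⁻²·A⁻¹) · (kg⁻¹·m·s²) · (s·mol⁻¹) · m⁻² = kg·m·s⁻¹·A⁻³·mol⁻¹.
Right side:
  kat = s⁻¹·mol.
  So kat⁻¹ = s·mol⁻¹.
  Ω = kg·m²·s⁻³·A⁻².
  So Ω² = kg²·m⁴·s⁻⁶·A⁻⁴.
  S = kg⁻¹·m⁻²·s³·A².
  Hz = s⁻¹.
  T = kg·s⁻²·A⁻¹.
  H = kg·m²·s⁻²·A⁻².
  Pa = kg·m⁻¹·s⁻².
  So Pa⁻¹ = kg⁻¹·m·s².
  Combining: kat⁻¹·Ω²·S·Hz·m⁻²·T·H·Pa⁻¹·s = (s·mol⁻¹) · (kg²·m⁴·s⁻⁶·A⁻⁴) · (kg⁻¹·m⁻²·s³·A²) · s⁻¹ · m⁻² · (kg·s⁻²·A⁻¹) · (kg·m²·s⁻²·A⁻²) · (kg⁻¹·m·s²) · s = kg²·m³·s⁻⁴·A⁻⁵·mol⁻¹.
Left is kg·m·s⁻¹·A⁻³·mol⁻¹; right is kg²·m³·s⁻⁴·A⁻⁵·mol⁻¹ — different.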